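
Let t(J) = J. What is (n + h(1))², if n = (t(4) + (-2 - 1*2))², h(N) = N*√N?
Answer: 1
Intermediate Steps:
h(N) = N^(3/2)
n = 0 (n = (4 + (-2 - 1*2))² = (4 + (-2 - 2))² = (4 - 4)² = 0² = 0)
(n + h(1))² = (0 + 1^(3/2))² = (0 + 1)² = 1² = 1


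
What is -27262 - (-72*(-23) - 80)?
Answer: -28838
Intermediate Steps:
-27262 - (-72*(-23) - 80) = -27262 - (1656 - 80) = -27262 - 1*1576 = -27262 - 1576 = -28838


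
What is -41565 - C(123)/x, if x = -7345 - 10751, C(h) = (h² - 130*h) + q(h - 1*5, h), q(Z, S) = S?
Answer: -125360163/3016 ≈ -41565.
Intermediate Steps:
C(h) = h² - 129*h (C(h) = (h² - 130*h) + h = h² - 129*h)
x = -18096
-41565 - C(123)/x = -41565 - 123*(-129 + 123)/(-18096) = -41565 - 123*(-6)*(-1)/18096 = -41565 - (-738)*(-1)/18096 = -41565 - 1*123/3016 = -41565 - 123/3016 = -125360163/3016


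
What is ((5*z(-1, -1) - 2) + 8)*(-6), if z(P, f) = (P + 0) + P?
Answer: 24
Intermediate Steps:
z(P, f) = 2*P (z(P, f) = P + P = 2*P)
((5*z(-1, -1) - 2) + 8)*(-6) = ((5*(2*(-1)) - 2) + 8)*(-6) = ((5*(-2) - 2) + 8)*(-6) = ((-10 - 2) + 8)*(-6) = (-12 + 8)*(-6) = -4*(-6) = 24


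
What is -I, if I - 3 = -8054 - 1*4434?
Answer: 12485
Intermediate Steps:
I = -12485 (I = 3 + (-8054 - 1*4434) = 3 + (-8054 - 4434) = 3 - 12488 = -12485)
-I = -1*(-12485) = 12485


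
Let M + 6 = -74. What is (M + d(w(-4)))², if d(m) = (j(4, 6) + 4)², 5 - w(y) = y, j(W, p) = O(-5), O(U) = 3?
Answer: 961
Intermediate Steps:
M = -80 (M = -6 - 74 = -80)
j(W, p) = 3
w(y) = 5 - y
d(m) = 49 (d(m) = (3 + 4)² = 7² = 49)
(M + d(w(-4)))² = (-80 + 49)² = (-31)² = 961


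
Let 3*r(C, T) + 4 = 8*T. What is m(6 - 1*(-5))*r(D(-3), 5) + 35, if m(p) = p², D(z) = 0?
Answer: 1487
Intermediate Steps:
r(C, T) = -4/3 + 8*T/3 (r(C, T) = -4/3 + (8*T)/3 = -4/3 + 8*T/3)
m(6 - 1*(-5))*r(D(-3), 5) + 35 = (6 - 1*(-5))²*(-4/3 + (8/3)*5) + 35 = (6 + 5)²*(-4/3 + 40/3) + 35 = 11²*12 + 35 = 121*12 + 35 = 1452 + 35 = 1487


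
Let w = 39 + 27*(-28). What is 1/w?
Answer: -1/717 ≈ -0.0013947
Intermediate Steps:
w = -717 (w = 39 - 756 = -717)
1/w = 1/(-717) = -1/717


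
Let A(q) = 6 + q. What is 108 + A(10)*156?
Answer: 2604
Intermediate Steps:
108 + A(10)*156 = 108 + (6 + 10)*156 = 108 + 16*156 = 108 + 2496 = 2604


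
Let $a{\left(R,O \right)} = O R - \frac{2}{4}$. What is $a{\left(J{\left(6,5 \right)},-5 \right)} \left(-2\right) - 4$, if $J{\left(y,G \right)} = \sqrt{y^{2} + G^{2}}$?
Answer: $-3 + 10 \sqrt{61} \approx 75.103$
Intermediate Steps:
$J{\left(y,G \right)} = \sqrt{G^{2} + y^{2}}$
$a{\left(R,O \right)} = - \frac{1}{2} + O R$ ($a{\left(R,O \right)} = O R - \frac{1}{2} = - \frac{1}{2} + O R$)
$a{\left(J{\left(6,5 \right)},-5 \right)} \left(-2\right) - 4 = \left(- \frac{1}{2} - 5 \sqrt{5^{2} + 6^{2}}\right) \left(-2\right) - 4 = \left(- \frac{1}{2} - 5 \sqrt{25 + 36}\right) \left(-2\right) - 4 = \left(- \frac{1}{2} - 5 \sqrt{61}\right) \left(-2\right) - 4 = \left(1 + 10 \sqrt{61}\right) - 4 = -3 + 10 \sqrt{61}$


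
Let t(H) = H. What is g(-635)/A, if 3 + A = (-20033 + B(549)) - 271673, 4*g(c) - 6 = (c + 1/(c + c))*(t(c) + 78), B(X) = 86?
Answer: -449200827/1481444840 ≈ -0.30322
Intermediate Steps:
g(c) = 3/2 + (78 + c)*(c + 1/(2*c))/4 (g(c) = 3/2 + ((c + 1/(c + c))*(c + 78))/4 = 3/2 + ((c + 1/(2*c))*(78 + c))/4 = 3/2 + ((78 + c)*(c + 1/(2*c)))/4 = 3/2 + (78 + c)*(c + 1/(2*c))/4)
A = -291623 (A = -3 + ((-20033 + 86) - 271673) = -3 + (-19947 - 271673) = -3 - 291620 = -291623)
g(-635)/A = ((1/8)*(78 - 635 + 2*(-635)*(6 + (-635)**2 + 78*(-635)))/(-635))/(-291623) = ((1/8)*(-1/635)*(78 - 635 + 2*(-635)*(6 + 403225 - 49530)))*(-1/291623) = ((1/8)*(-1/635)*(78 - 635 + 2*(-635)*353701))*(-1/291623) = ((1/8)*(-1/635)*(78 - 635 - 449200270))*(-1/291623) = ((1/8)*(-1/635)*(-449200827))*(-1/291623) = (449200827/5080)*(-1/291623) = -449200827/1481444840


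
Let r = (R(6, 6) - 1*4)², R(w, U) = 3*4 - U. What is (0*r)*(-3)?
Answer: 0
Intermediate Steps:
R(w, U) = 12 - U
r = 4 (r = ((12 - 1*6) - 1*4)² = ((12 - 6) - 4)² = (6 - 4)² = 2² = 4)
(0*r)*(-3) = (0*4)*(-3) = 0*(-3) = 0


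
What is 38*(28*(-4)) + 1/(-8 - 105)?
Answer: -480929/113 ≈ -4256.0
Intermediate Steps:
38*(28*(-4)) + 1/(-8 - 105) = 38*(-112) + 1/(-113) = -4256 - 1/113 = -480929/113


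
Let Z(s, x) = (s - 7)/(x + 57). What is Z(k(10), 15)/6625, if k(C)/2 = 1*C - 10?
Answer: -7/477000 ≈ -1.4675e-5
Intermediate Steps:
k(C) = -20 + 2*C (k(C) = 2*(1*C - 10) = 2*(C - 10) = 2*(-10 + C) = -20 + 2*C)
Z(s, x) = (-7 + s)/(57 + x)
Z(k(10), 15)/6625 = ((-7 + (-20 + 2*10))/(57 + 15))/6625 = ((-7 + (-20 + 20))/72)*(1/6625) = ((-7 + 0)/72)*(1/6625) = ((1/72)*(-7))*(1/6625) = -7/72*1/6625 = -7/477000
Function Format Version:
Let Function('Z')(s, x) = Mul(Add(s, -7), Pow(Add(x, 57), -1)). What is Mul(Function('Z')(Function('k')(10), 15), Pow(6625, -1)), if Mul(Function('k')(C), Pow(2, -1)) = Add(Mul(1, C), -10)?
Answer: Rational(-7, 477000) ≈ -1.4675e-5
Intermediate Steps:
Function('k')(C) = Add(-20, Mul(2, C)) (Function('k')(C) = Mul(2, Add(Mul(1, C), -10)) = Mul(2, Add(C, -10)) = Mul(2, Add(-10, C)) = Add(-20, Mul(2, C)))
Function('Z')(s, x) = Mul(Pow(Add(57, x), -1), Add(-7, s)) (Function('Z')(s, x) = Mul(Add(-7, s), Pow(Add(57, x), -1)) = Mul(Pow(Add(57, x), -1), Add(-7, s)))
Mul(Function('Z')(Function('k')(10), 15), Pow(6625, -1)) = Mul(Mul(Pow(Add(57, 15), -1), Add(-7, Add(-20, Mul(2, 10)))), Pow(6625, -1)) = Mul(Mul(Pow(72, -1), Add(-7, Add(-20, 20))), Rational(1, 6625)) = Mul(Mul(Rational(1, 72), Add(-7, 0)), Rational(1, 6625)) = Mul(Mul(Rational(1, 72), -7), Rational(1, 6625)) = Mul(Rational(-7, 72), Rational(1, 6625)) = Rational(-7, 477000)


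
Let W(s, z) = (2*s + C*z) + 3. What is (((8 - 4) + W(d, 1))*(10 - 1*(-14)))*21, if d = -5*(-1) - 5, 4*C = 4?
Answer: 4032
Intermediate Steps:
C = 1 (C = (¼)*4 = 1)
d = 0 (d = 5 - 5 = 0)
W(s, z) = 3 + z + 2*s (W(s, z) = (2*s + 1*z) + 3 = (2*s + z) + 3 = (z + 2*s) + 3 = 3 + z + 2*s)
(((8 - 4) + W(d, 1))*(10 - 1*(-14)))*21 = (((8 - 4) + (3 + 1 + 2*0))*(10 - 1*(-14)))*21 = ((4 + (3 + 1 + 0))*(10 + 14))*21 = ((4 + 4)*24)*21 = (8*24)*21 = 192*21 = 4032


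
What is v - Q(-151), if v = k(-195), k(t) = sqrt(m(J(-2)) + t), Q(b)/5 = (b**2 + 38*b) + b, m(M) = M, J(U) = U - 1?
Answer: -84560 + 3*I*sqrt(22) ≈ -84560.0 + 14.071*I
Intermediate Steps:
J(U) = -1 + U
Q(b) = 5*b**2 + 195*b (Q(b) = 5*((b**2 + 38*b) + b) = 5*(b**2 + 39*b) = 5*b**2 + 195*b)
k(t) = sqrt(-3 + t) (k(t) = sqrt((-1 - 2) + t) = sqrt(-3 + t))
v = 3*I*sqrt(22) (v = sqrt(-3 - 195) = sqrt(-198) = 3*I*sqrt(22) ≈ 14.071*I)
v - Q(-151) = 3*I*sqrt(22) - 5*(-151)*(39 - 151) = 3*I*sqrt(22) - 5*(-151)*(-112) = 3*I*sqrt(22) - 1*84560 = 3*I*sqrt(22) - 84560 = -84560 + 3*I*sqrt(22)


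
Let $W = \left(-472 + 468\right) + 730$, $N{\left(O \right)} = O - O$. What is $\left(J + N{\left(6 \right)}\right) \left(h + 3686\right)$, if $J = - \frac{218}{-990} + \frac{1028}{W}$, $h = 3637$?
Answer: $\frac{21746869}{1815} \approx 11982.0$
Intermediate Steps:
$N{\left(O \right)} = 0$
$W = 726$ ($W = -4 + 730 = 726$)
$J = \frac{8909}{5445}$ ($J = - \frac{218}{-990} + \frac{1028}{726} = \left(-218\right) \left(- \frac{1}{990}\right) + 1028 \cdot \frac{1}{726} = \frac{109}{495} + \frac{514}{363} = \frac{8909}{5445} \approx 1.6362$)
$\left(J + N{\left(6 \right)}\right) \left(h + 3686\right) = \left(\frac{8909}{5445} + 0\right) \left(3637 + 3686\right) = \frac{8909}{5445} \cdot 7323 = \frac{21746869}{1815}$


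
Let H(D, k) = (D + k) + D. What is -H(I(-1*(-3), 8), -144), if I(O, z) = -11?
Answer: 166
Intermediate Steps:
H(D, k) = k + 2*D
-H(I(-1*(-3), 8), -144) = -(-144 + 2*(-11)) = -(-144 - 22) = -1*(-166) = 166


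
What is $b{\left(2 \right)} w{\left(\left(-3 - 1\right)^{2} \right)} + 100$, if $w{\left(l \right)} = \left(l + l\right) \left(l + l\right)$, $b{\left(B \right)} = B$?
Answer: $2148$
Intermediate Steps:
$w{\left(l \right)} = 4 l^{2}$ ($w{\left(l \right)} = 2 l 2 l = 4 l^{2}$)
$b{\left(2 \right)} w{\left(\left(-3 - 1\right)^{2} \right)} + 100 = 2 \cdot 4 \left(\left(-3 - 1\right)^{2}\right)^{2} + 100 = 2 \cdot 4 \left(\left(-4\right)^{2}\right)^{2} + 100 = 2 \cdot 4 \cdot 16^{2} + 100 = 2 \cdot 4 \cdot 256 + 100 = 2 \cdot 1024 + 100 = 2048 + 100 = 2148$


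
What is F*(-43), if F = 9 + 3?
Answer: -516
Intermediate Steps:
F = 12
F*(-43) = 12*(-43) = -516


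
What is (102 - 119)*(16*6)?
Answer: -1632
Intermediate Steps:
(102 - 119)*(16*6) = -17*96 = -1632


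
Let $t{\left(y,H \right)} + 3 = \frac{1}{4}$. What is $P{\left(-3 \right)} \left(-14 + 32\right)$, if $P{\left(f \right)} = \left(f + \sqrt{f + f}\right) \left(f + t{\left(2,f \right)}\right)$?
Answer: $\frac{621}{2} - \frac{207 i \sqrt{6}}{2} \approx 310.5 - 253.52 i$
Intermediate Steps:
$t{\left(y,H \right)} = - \frac{11}{4}$ ($t{\left(y,H \right)} = -3 + \frac{1}{4} = - \frac{11}{4}$)
$P{\left(f \right)} = \left(- \frac{11}{4} + f\right) \left(f + \sqrt{2} \sqrt{f}\right)$ ($P{\left(f \right)} = \left(f + \sqrt{f + f}\right) \left(f - \frac{11}{4}\right) = \left(f + \sqrt{2 f}\right) \left(- \frac{11}{4} + f\right) = \left(f + \sqrt{2} \sqrt{f}\right) \left(- \frac{11}{4} + f\right) = \left(- \frac{11}{4} + f\right) \left(f + \sqrt{2} \sqrt{f}\right)$)
$P{\left(-3 \right)} \left(-14 + 32\right) = \left(\left(-3\right)^{2} - - \frac{33}{4} + \sqrt{2} \left(-3\right)^{\frac{3}{2}} - \frac{11 \sqrt{2} \sqrt{-3}}{4}\right) \left(-14 + 32\right) = \left(9 + \frac{33}{4} + \sqrt{2} \left(- 3 i \sqrt{3}\right) - \frac{11 \sqrt{2} i \sqrt{3}}{4}\right) 18 = \left(9 + \frac{33}{4} - 3 i \sqrt{6} - \frac{11 i \sqrt{6}}{4}\right) 18 = \left(\frac{69}{4} - \frac{23 i \sqrt{6}}{4}\right) 18 = \frac{621}{2} - \frac{207 i \sqrt{6}}{2}$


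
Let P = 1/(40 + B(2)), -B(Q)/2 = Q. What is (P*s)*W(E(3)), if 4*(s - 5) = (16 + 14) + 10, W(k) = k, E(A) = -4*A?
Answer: -5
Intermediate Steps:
B(Q) = -2*Q
P = 1/36 (P = 1/(40 - 2*2) = 1/(40 - 4) = 1/36 ≈ 0.027778)
s = 15 (s = 5 + ((16 + 14) + 10)/4 = 5 + (30 + 10)/4 = 5 + (1/4)*40 = 5 + 10 = 15)
(P*s)*W(E(3)) = ((1/36)*15)*(-4*3) = (5/12)*(-12) = -5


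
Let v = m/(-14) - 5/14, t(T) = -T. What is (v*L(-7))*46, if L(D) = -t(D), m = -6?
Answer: -23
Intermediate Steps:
v = 1/14 (v = -6/(-14) - 5/14 = -6*(-1/14) - 5*1/14 = 3/7 - 5/14 = 1/14 ≈ 0.071429)
L(D) = D (L(D) = -(-1)*D = D)
(v*L(-7))*46 = ((1/14)*(-7))*46 = -1/2*46 = -23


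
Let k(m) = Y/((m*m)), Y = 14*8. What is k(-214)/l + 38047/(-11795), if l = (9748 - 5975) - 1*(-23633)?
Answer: -5969028046279/1850466206365 ≈ -3.2257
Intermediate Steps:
Y = 112
l = 27406 (l = 3773 + 23633 = 27406)
k(m) = 112/m**2 (k(m) = 112/((m*m)) = 112/(m**2) = 112/m**2)
k(-214)/l + 38047/(-11795) = (112/(-214)**2)/27406 + 38047/(-11795) = (112*(1/45796))*(1/27406) + 38047*(-1/11795) = (28/11449)*(1/27406) - 38047/11795 = 14/156885647 - 38047/11795 = -5969028046279/1850466206365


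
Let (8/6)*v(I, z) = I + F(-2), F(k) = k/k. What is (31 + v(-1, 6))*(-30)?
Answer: -930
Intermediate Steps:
F(k) = 1
v(I, z) = ¾ + 3*I/4 (v(I, z) = 3*(I + 1)/4 = 3*(1 + I)/4 = ¾ + 3*I/4)
(31 + v(-1, 6))*(-30) = (31 + (¾ + (¾)*(-1)))*(-30) = (31 + (¾ - ¾))*(-30) = (31 + 0)*(-30) = 31*(-30) = -930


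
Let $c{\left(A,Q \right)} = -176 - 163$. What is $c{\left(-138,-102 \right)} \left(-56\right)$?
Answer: $18984$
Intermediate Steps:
$c{\left(A,Q \right)} = -339$ ($c{\left(A,Q \right)} = -176 - 163 = -339$)
$c{\left(-138,-102 \right)} \left(-56\right) = \left(-339\right) \left(-56\right) = 18984$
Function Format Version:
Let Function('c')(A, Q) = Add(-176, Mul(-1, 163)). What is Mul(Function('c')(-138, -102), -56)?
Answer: 18984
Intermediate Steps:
Function('c')(A, Q) = -339 (Function('c')(A, Q) = Add(-176, -163) = -339)
Mul(Function('c')(-138, -102), -56) = Mul(-339, -56) = 18984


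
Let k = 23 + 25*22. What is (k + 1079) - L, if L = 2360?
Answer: -708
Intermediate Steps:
k = 573 (k = 23 + 550 = 573)
(k + 1079) - L = (573 + 1079) - 1*2360 = 1652 - 2360 = -708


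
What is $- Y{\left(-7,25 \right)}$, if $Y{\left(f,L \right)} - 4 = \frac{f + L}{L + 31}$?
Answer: $- \frac{121}{28} \approx -4.3214$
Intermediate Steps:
$Y{\left(f,L \right)} = 4 + \frac{L + f}{31 + L}$ ($Y{\left(f,L \right)} = 4 + \frac{f + L}{L + 31} = 4 + \frac{L + f}{31 + L}$)
$- Y{\left(-7,25 \right)} = - \frac{124 - 7 + 5 \cdot 25}{31 + 25} = - \frac{124 - 7 + 125}{56} = - \frac{242}{56} = \left(-1\right) \frac{121}{28} = - \frac{121}{28}$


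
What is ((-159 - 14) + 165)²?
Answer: 64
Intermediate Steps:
((-159 - 14) + 165)² = (-173 + 165)² = (-8)² = 64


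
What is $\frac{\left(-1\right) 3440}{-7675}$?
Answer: $\frac{688}{1535} \approx 0.44821$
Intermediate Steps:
$\frac{\left(-1\right) 3440}{-7675} = \left(-3440\right) \left(- \frac{1}{7675}\right) = \frac{688}{1535}$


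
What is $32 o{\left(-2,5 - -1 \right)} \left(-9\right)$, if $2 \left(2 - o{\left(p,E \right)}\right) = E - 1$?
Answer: $144$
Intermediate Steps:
$o{\left(p,E \right)} = \frac{5}{2} - \frac{E}{2}$ ($o{\left(p,E \right)} = 2 - \frac{E - 1}{2} = 2 - \frac{-1 + E}{2} = 2 - \left(- \frac{1}{2} + \frac{E}{2}\right) = \frac{5}{2} - \frac{E}{2}$)
$32 o{\left(-2,5 - -1 \right)} \left(-9\right) = 32 \left(\frac{5}{2} - \frac{5 - -1}{2}\right) \left(-9\right) = 32 \left(\frac{5}{2} - \frac{5 + 1}{2}\right) \left(-9\right) = 32 \left(\frac{5}{2} - 3\right) \left(-9\right) = 32 \left(- \frac{1}{2}\right) \left(-9\right) = \left(-16\right) \left(-9\right) = 144$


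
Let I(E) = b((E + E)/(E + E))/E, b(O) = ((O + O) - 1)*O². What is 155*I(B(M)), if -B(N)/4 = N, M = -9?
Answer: 155/36 ≈ 4.3056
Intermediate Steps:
B(N) = -4*N
b(O) = O²*(-1 + 2*O) (b(O) = (2*O - 1)*O² = (-1 + 2*O)*O² = O²*(-1 + 2*O))
I(E) = 1/E (I(E) = (((E + E)/(E + E))²*(-1 + 2*((E + E)/(E + E))))/E = (((2*E)/((2*E)))²*(-1 + 2*((2*E)/((2*E)))))/E = (((2*E)*(1/(2*E)))²*(-1 + 2*((2*E)*(1/(2*E)))))/E = (1²*(-1 + 2*1))/E = (1*(-1 + 2))/E = (1*1)/E = 1/E)
155*I(B(M)) = 155/((-4*(-9))) = 155/36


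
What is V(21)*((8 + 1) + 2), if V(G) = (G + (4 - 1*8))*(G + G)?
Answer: 7854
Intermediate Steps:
V(G) = 2*G*(-4 + G) (V(G) = (G + (4 - 8))*(2*G) = (G - 4)*(2*G) = (-4 + G)*(2*G) = 2*G*(-4 + G))
V(21)*((8 + 1) + 2) = (2*21*(-4 + 21))*((8 + 1) + 2) = (2*21*17)*(9 + 2) = 714*11 = 7854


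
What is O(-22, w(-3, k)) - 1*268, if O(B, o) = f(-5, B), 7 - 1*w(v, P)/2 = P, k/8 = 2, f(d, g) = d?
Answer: -273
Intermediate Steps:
k = 16 (k = 8*2 = 16)
w(v, P) = 14 - 2*P
O(B, o) = -5
O(-22, w(-3, k)) - 1*268 = -5 - 1*268 = -5 - 268 = -273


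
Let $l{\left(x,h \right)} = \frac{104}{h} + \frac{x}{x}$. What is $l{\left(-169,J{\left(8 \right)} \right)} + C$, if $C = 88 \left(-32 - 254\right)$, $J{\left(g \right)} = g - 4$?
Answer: $-25141$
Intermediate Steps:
$J{\left(g \right)} = -4 + g$
$C = -25168$ ($C = 88 \left(-286\right) = -25168$)
$l{\left(x,h \right)} = 1 + \frac{104}{h}$ ($l{\left(x,h \right)} = \frac{104}{h} + 1 = 1 + \frac{104}{h}$)
$l{\left(-169,J{\left(8 \right)} \right)} + C = \frac{104 + \left(-4 + 8\right)}{-4 + 8} - 25168 = \frac{104 + 4}{4} - 25168 = \frac{1}{4} \cdot 108 - 25168 = 27 - 25168 = -25141$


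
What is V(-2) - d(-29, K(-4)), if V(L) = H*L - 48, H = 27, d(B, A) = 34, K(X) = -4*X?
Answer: -136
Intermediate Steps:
V(L) = -48 + 27*L (V(L) = 27*L - 48 = -48 + 27*L)
V(-2) - d(-29, K(-4)) = (-48 + 27*(-2)) - 1*34 = (-48 - 54) - 34 = -102 - 34 = -136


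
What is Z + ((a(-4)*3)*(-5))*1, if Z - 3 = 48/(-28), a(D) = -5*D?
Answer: -2091/7 ≈ -298.71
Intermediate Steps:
Z = 9/7 (Z = 3 + 48/(-28) = 3 + 48*(-1/28) = 3 - 12/7 = 9/7 ≈ 1.2857)
Z + ((a(-4)*3)*(-5))*1 = 9/7 + ((-5*(-4)*3)*(-5))*1 = 9/7 + ((20*3)*(-5))*1 = 9/7 + (60*(-5))*1 = 9/7 - 300*1 = 9/7 - 300 = -2091/7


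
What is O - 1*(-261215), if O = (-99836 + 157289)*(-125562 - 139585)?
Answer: -15233229376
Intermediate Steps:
O = -15233490591 (O = 57453*(-265147) = -15233490591)
O - 1*(-261215) = -15233490591 - 1*(-261215) = -15233490591 + 261215 = -15233229376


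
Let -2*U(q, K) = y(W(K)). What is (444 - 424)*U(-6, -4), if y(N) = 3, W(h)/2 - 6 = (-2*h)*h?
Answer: -30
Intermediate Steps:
W(h) = 12 - 4*h**2 (W(h) = 12 + 2*((-2*h)*h) = 12 + 2*(-2*h**2) = 12 - 4*h**2)
U(q, K) = -3/2 (U(q, K) = -1/2*3 = -3/2)
(444 - 424)*U(-6, -4) = (444 - 424)*(-3/2) = 20*(-3/2) = -30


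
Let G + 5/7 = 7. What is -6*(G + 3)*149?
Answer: -58110/7 ≈ -8301.4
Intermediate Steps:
G = 44/7 (G = -5/7 + 7 = 44/7 ≈ 6.2857)
-6*(G + 3)*149 = -6*(44/7 + 3)*149 = -6*65/7*149 = -390/7*149 = -58110/7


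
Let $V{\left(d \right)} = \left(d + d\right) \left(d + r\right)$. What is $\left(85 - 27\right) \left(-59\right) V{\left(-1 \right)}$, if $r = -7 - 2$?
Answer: $-68440$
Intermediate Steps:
$r = -9$ ($r = -7 - 2 = -9$)
$V{\left(d \right)} = 2 d \left(-9 + d\right)$ ($V{\left(d \right)} = \left(d + d\right) \left(d - 9\right) = 2 d \left(-9 + d\right)$)
$\left(85 - 27\right) \left(-59\right) V{\left(-1 \right)} = \left(85 - 27\right) \left(-59\right) 2 \left(-1\right) \left(-9 - 1\right) = 58 \left(-59\right) 2 \left(-1\right) \left(-10\right) = \left(-3422\right) 20 = -68440$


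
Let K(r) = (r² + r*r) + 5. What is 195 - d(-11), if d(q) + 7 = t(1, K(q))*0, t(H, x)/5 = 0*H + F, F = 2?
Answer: 202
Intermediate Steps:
K(r) = 5 + 2*r² (K(r) = (r² + r²) + 5 = 2*r² + 5 = 5 + 2*r²)
t(H, x) = 10 (t(H, x) = 5*(0*H + 2) = 5*(0 + 2) = 5*2 = 10)
d(q) = -7 (d(q) = -7 + 10*0 = -7 + 0 = -7)
195 - d(-11) = 195 - 1*(-7) = 195 + 7 = 202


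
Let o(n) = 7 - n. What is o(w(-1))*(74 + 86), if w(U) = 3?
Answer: 640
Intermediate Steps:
o(w(-1))*(74 + 86) = (7 - 1*3)*(74 + 86) = (7 - 3)*160 = 4*160 = 640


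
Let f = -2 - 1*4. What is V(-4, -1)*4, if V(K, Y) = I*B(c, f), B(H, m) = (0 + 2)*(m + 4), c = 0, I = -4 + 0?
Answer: 64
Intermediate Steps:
I = -4
f = -6 (f = -2 - 4 = -6)
B(H, m) = 8 + 2*m (B(H, m) = 2*(4 + m) = 8 + 2*m)
V(K, Y) = 16 (V(K, Y) = -4*(8 + 2*(-6)) = -4*(8 - 12) = -4*(-4) = 16)
V(-4, -1)*4 = 16*4 = 64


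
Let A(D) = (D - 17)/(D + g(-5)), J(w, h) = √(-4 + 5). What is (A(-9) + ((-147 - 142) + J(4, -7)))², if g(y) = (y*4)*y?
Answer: 4072324/49 ≈ 83109.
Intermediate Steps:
g(y) = 4*y² (g(y) = (4*y)*y = 4*y²)
J(w, h) = 1 (J(w, h) = √1 = 1)
A(D) = (-17 + D)/(100 + D) (A(D) = (D - 17)/(D + 4*(-5)²) = (-17 + D)/(D + 4*25) = (-17 + D)/(D + 100) = (-17 + D)/(100 + D))
(A(-9) + ((-147 - 142) + J(4, -7)))² = ((-17 - 9)/(100 - 9) + ((-147 - 142) + 1))² = (-26/91 + (-289 + 1))² = ((1/91)*(-26) - 288)² = (-2/7 - 288)² = (-2018/7)² = 4072324/49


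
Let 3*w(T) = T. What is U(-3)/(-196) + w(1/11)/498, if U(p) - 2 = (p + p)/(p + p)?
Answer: -24553/1610532 ≈ -0.015245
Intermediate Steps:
w(T) = T/3
U(p) = 3 (U(p) = 2 + (p + p)/(p + p) = 2 + (2*p)/((2*p)) = 2 + (2*p)*(1/(2*p)) = 2 + 1 = 3)
U(-3)/(-196) + w(1/11)/498 = 3/(-196) + ((1/3)/11)/498 = 3*(-1/196) + ((1/3)*(1/11))*(1/498) = -3/196 + (1/33)*(1/498) = -3/196 + 1/16434 = -24553/1610532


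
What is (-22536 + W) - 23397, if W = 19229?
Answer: -26704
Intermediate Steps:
(-22536 + W) - 23397 = (-22536 + 19229) - 23397 = -3307 - 23397 = -26704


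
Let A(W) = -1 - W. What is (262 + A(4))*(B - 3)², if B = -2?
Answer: 6425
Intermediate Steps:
(262 + A(4))*(B - 3)² = (262 + (-1 - 1*4))*(-2 - 3)² = (262 + (-1 - 4))*(-5)² = (262 - 5)*25 = 257*25 = 6425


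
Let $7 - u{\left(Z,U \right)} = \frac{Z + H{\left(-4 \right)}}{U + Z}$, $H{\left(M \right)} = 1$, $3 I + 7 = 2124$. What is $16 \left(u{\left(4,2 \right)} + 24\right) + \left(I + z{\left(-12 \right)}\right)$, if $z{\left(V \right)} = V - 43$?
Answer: $\frac{3400}{3} \approx 1133.3$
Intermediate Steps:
$I = \frac{2117}{3}$ ($I = - \frac{7}{3} + \frac{1}{3} \cdot 2124 = - \frac{7}{3} + 708 = \frac{2117}{3} \approx 705.67$)
$z{\left(V \right)} = -43 + V$
$u{\left(Z,U \right)} = 7 - \frac{1 + Z}{U + Z}$ ($u{\left(Z,U \right)} = 7 - \frac{Z + 1}{U + Z} = 7 - \frac{1 + Z}{U + Z}$)
$16 \left(u{\left(4,2 \right)} + 24\right) + \left(I + z{\left(-12 \right)}\right) = 16 \left(\frac{-1 + 6 \cdot 4 + 7 \cdot 2}{2 + 4} + 24\right) + \left(\frac{2117}{3} - 55\right) = 16 \left(\frac{-1 + 24 + 14}{6} + 24\right) + \left(\frac{2117}{3} - 55\right) = 16 \left(\frac{1}{6} \cdot 37 + 24\right) + \frac{1952}{3} = 16 \left(\frac{37}{6} + 24\right) + \frac{1952}{3} = 16 \cdot \frac{181}{6} + \frac{1952}{3} = \frac{1448}{3} + \frac{1952}{3} = \frac{3400}{3}$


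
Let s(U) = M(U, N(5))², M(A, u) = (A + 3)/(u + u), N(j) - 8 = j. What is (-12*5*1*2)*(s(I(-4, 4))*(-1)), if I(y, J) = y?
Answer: 30/169 ≈ 0.17751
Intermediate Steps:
N(j) = 8 + j
M(A, u) = (3 + A)/(2*u) (M(A, u) = (3 + A)/((2*u)) = (3 + A)*(1/(2*u)) = (3 + A)/(2*u))
s(U) = (3/26 + U/26)² (s(U) = ((3 + U)/(2*(8 + 5)))² = ((½)*(3 + U)/13)² = ((½)*(1/13)*(3 + U))² = (3/26 + U/26)²)
(-12*5*1*2)*(s(I(-4, 4))*(-1)) = (-12*5*1*2)*(((3 - 4)²/676)*(-1)) = (-60*2)*(((1/676)*(-1)²)*(-1)) = (-12*10)*(((1/676)*1)*(-1)) = -30*(-1)/169 = -120*(-1/676) = 30/169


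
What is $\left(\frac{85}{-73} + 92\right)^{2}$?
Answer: $\frac{43970161}{5329} \approx 8251.1$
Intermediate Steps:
$\left(\frac{85}{-73} + 92\right)^{2} = \left(85 \left(- \frac{1}{73}\right) + 92\right)^{2} = \left(- \frac{85}{73} + 92\right)^{2} = \left(\frac{6631}{73}\right)^{2} = \frac{43970161}{5329}$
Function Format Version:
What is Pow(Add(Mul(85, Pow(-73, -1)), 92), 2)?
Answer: Rational(43970161, 5329) ≈ 8251.1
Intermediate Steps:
Pow(Add(Mul(85, Pow(-73, -1)), 92), 2) = Pow(Add(Mul(85, Rational(-1, 73)), 92), 2) = Pow(Add(Rational(-85, 73), 92), 2) = Pow(Rational(6631, 73), 2) = Rational(43970161, 5329)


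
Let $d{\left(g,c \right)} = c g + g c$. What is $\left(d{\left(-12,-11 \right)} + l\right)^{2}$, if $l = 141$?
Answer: $164025$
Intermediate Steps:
$d{\left(g,c \right)} = 2 c g$ ($d{\left(g,c \right)} = c g + c g = 2 c g$)
$\left(d{\left(-12,-11 \right)} + l\right)^{2} = \left(2 \left(-11\right) \left(-12\right) + 141\right)^{2} = \left(264 + 141\right)^{2} = 405^{2} = 164025$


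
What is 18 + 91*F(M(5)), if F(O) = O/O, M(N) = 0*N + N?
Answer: 109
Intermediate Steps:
M(N) = N (M(N) = 0 + N = N)
F(O) = 1
18 + 91*F(M(5)) = 18 + 91*1 = 18 + 91 = 109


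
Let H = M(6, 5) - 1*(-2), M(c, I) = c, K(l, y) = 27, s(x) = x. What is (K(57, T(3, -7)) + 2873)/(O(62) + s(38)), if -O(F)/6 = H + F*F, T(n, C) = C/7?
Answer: -1450/11537 ≈ -0.12568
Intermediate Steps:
T(n, C) = C/7 (T(n, C) = C*(1/7) = C/7)
H = 8 (H = 6 - 1*(-2) = 6 + 2 = 8)
O(F) = -48 - 6*F**2 (O(F) = -6*(8 + F*F) = -6*(8 + F**2) = -48 - 6*F**2)
(K(57, T(3, -7)) + 2873)/(O(62) + s(38)) = (27 + 2873)/((-48 - 6*62**2) + 38) = 2900/((-48 - 6*3844) + 38) = 2900/((-48 - 23064) + 38) = 2900/(-23112 + 38) = 2900/(-23074) = 2900*(-1/23074) = -1450/11537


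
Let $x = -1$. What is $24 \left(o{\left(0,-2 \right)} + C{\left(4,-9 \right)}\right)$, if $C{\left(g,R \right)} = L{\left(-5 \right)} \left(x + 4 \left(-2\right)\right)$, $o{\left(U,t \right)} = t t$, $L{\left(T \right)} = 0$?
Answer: $96$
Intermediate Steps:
$o{\left(U,t \right)} = t^{2}$
$C{\left(g,R \right)} = 0$ ($C{\left(g,R \right)} = 0 \left(-1 + 4 \left(-2\right)\right) = 0 \left(-1 - 8\right) = 0 \left(-9\right) = 0$)
$24 \left(o{\left(0,-2 \right)} + C{\left(4,-9 \right)}\right) = 24 \left(\left(-2\right)^{2} + 0\right) = 24 \left(4 + 0\right) = 24 \cdot 4 = 96$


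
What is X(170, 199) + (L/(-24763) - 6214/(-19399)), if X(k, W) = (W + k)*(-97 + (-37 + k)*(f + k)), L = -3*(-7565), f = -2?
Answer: 3943486787923468/480377437 ≈ 8.2091e+6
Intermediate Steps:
L = 22695
X(k, W) = (-97 + (-37 + k)*(-2 + k))*(W + k) (X(k, W) = (W + k)*(-97 + (-37 + k)*(-2 + k)) = (-97 + (-37 + k)*(-2 + k))*(W + k))
X(170, 199) + (L/(-24763) - 6214/(-19399)) = (170³ - 39*170² - 23*199 - 23*170 + 199*170² - 39*199*170) + (22695/(-24763) - 6214/(-19399)) = (4913000 - 39*28900 - 4577 - 3910 + 199*28900 - 1319370) + (22695*(-1/24763) - 6214*(-1/19399)) = (4913000 - 1127100 - 4577 - 3910 + 5751100 - 1319370) + (-22695/24763 + 6214/19399) = 8209143 - 286383023/480377437 = 3943486787923468/480377437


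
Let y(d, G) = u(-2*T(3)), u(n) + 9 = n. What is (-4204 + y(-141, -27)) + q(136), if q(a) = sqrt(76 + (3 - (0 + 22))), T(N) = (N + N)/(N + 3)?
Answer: -4215 + sqrt(57) ≈ -4207.5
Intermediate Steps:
T(N) = 2*N/(3 + N) (T(N) = (2*N)/(3 + N) = 2*N/(3 + N))
u(n) = -9 + n
y(d, G) = -11 (y(d, G) = -9 - 4*3/(3 + 3) = -9 - 4*3/6 = -9 - 2*1 = -9 - 2 = -11)
q(a) = sqrt(57) (q(a) = sqrt(76 + (3 - 1*22)) = sqrt(76 + (3 - 22)) = sqrt(76 - 19) = sqrt(57))
(-4204 + y(-141, -27)) + q(136) = (-4204 - 11) + sqrt(57) = -4215 + sqrt(57)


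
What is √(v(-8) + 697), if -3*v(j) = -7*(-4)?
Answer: √6189/3 ≈ 26.223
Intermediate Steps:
v(j) = -28/3 (v(j) = -(-7)*(-4)/3 = -⅓*28 = -28/3)
√(v(-8) + 697) = √(-28/3 + 697) = √(2063/3) = √6189/3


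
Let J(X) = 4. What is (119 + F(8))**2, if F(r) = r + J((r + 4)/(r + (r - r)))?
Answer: 17161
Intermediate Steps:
F(r) = 4 + r (F(r) = r + 4 = 4 + r)
(119 + F(8))**2 = (119 + (4 + 8))**2 = (119 + 12)**2 = 131**2 = 17161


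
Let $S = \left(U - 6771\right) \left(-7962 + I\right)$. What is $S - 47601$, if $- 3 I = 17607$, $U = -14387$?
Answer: $292588697$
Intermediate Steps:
$I = -5869$ ($I = \left(- \frac{1}{3}\right) 17607 = -5869$)
$S = 292636298$ ($S = \left(-14387 - 6771\right) \left(-7962 - 5869\right) = \left(-21158\right) \left(-13831\right) = 292636298$)
$S - 47601 = 292636298 - 47601 = 292588697$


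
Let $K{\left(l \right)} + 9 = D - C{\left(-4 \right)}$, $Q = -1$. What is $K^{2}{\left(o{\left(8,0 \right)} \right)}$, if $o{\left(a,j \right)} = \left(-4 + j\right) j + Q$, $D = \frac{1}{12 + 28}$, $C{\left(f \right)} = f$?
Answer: $\frac{39601}{1600} \approx 24.751$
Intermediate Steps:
$D = \frac{1}{40} \approx 0.025$
$o{\left(a,j \right)} = -1 + j \left(-4 + j\right)$ ($o{\left(a,j \right)} = \left(-4 + j\right) j - 1 = j \left(-4 + j\right) - 1 = -1 + j \left(-4 + j\right)$)
$K{\left(l \right)} = - \frac{199}{40}$ ($K{\left(l \right)} = -9 + \left(\frac{1}{40} - -4\right) = -9 + \left(\frac{1}{40} + 4\right) = -9 + \frac{161}{40} = - \frac{199}{40}$)
$K^{2}{\left(o{\left(8,0 \right)} \right)} = \left(- \frac{199}{40}\right)^{2} = \frac{39601}{1600}$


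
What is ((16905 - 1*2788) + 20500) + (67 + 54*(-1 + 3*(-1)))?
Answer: 34468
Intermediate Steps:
((16905 - 1*2788) + 20500) + (67 + 54*(-1 + 3*(-1))) = ((16905 - 2788) + 20500) + (67 + 54*(-1 - 3)) = (14117 + 20500) + (67 + 54*(-4)) = 34617 + (67 - 216) = 34617 - 149 = 34468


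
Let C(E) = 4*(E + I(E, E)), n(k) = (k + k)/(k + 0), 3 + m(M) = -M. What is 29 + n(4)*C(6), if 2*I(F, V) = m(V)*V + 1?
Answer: -135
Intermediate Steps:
m(M) = -3 - M
I(F, V) = 1/2 + V*(-3 - V)/2 (I(F, V) = ((-3 - V)*V + 1)/2 = (V*(-3 - V) + 1)/2 = (1 + V*(-3 - V))/2 = 1/2 + V*(-3 - V)/2)
n(k) = 2 (n(k) = (2*k)/k = 2)
C(E) = 2 + 4*E - 2*E*(3 + E) (C(E) = 4*(E + (1/2 - E*(3 + E)/2)) = 4*(1/2 + E - E*(3 + E)/2) = 2 + 4*E - 2*E*(3 + E))
29 + n(4)*C(6) = 29 + 2*(2 - 2*6 - 2*6**2) = 29 + 2*(2 - 12 - 2*36) = 29 + 2*(2 - 12 - 72) = 29 + 2*(-82) = 29 - 164 = -135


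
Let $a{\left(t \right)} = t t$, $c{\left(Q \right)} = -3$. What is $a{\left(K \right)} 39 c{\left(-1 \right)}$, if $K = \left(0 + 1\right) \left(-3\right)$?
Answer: $-1053$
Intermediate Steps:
$K = -3$ ($K = 1 \left(-3\right) = -3$)
$a{\left(t \right)} = t^{2}$
$a{\left(K \right)} 39 c{\left(-1 \right)} = \left(-3\right)^{2} \cdot 39 \left(-3\right) = 9 \cdot 39 \left(-3\right) = 351 \left(-3\right) = -1053$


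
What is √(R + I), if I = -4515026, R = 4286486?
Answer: 2*I*√57135 ≈ 478.06*I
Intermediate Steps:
√(R + I) = √(4286486 - 4515026) = √(-228540) = 2*I*√57135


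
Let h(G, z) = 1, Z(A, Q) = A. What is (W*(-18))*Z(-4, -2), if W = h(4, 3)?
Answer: 72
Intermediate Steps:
W = 1
(W*(-18))*Z(-4, -2) = (1*(-18))*(-4) = -18*(-4) = 72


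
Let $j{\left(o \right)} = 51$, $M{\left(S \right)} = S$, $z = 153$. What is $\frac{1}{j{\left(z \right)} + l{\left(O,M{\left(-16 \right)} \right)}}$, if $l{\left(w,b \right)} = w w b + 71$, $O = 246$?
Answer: $- \frac{1}{968134} \approx -1.0329 \cdot 10^{-6}$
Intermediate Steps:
$l{\left(w,b \right)} = 71 + b w^{2}$ ($l{\left(w,b \right)} = w^{2} b + 71 = b w^{2} + 71 = 71 + b w^{2}$)
$\frac{1}{j{\left(z \right)} + l{\left(O,M{\left(-16 \right)} \right)}} = \frac{1}{51 + \left(71 - 16 \cdot 246^{2}\right)} = \frac{1}{51 + \left(71 - 968256\right)} = \frac{1}{51 - 968185} = \frac{1}{-968134} = - \frac{1}{968134}$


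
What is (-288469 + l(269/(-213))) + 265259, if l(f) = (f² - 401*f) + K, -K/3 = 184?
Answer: -1055009720/45369 ≈ -23254.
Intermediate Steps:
K = -552 (K = -3*184 = -552)
l(f) = -552 + f² - 401*f (l(f) = (f² - 401*f) - 552 = -552 + f² - 401*f)
(-288469 + l(269/(-213))) + 265259 = (-288469 + (-552 + (269/(-213))² - 107869/(-213))) + 265259 = (-288469 + (-552 + (269*(-1/213))² - 107869*(-1)/213)) + 265259 = (-288469 + (-552 + (-269/213)² - 401*(-269/213))) + 265259 = (-288469 + (-552 + 72361/45369 + 107869/213)) + 265259 = (-288469 - 1995230/45369) + 265259 = -13089545291/45369 + 265259 = -1055009720/45369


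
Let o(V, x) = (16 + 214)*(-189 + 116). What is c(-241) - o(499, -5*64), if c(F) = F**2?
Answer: 74871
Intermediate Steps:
o(V, x) = -16790 (o(V, x) = 230*(-73) = -16790)
c(-241) - o(499, -5*64) = (-241)**2 - 1*(-16790) = 58081 + 16790 = 74871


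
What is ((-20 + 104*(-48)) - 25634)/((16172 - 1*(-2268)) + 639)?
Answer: -30646/19079 ≈ -1.6063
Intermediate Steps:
((-20 + 104*(-48)) - 25634)/((16172 - 1*(-2268)) + 639) = ((-20 - 4992) - 25634)/((16172 + 2268) + 639) = (-5012 - 25634)/(18440 + 639) = -30646/19079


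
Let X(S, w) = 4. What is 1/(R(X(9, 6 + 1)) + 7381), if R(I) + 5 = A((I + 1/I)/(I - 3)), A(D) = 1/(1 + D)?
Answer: 21/154900 ≈ 0.00013557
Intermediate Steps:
R(I) = -5 + 1/(1 + (I + 1/I)/(-3 + I)) (R(I) = -5 + 1/(1 + (I + 1/I)/(I - 3)) = -5 + 1/(1 + (I + 1/I)/(-3 + I)))
1/(R(X(9, 6 + 1)) + 7381) = 1/((-5 - 9*4**2 + 12*4)/(1 - 3*4 + 2*4**2) + 7381) = 1/((-5 - 9*16 + 48)/(1 - 12 + 2*16) + 7381) = 1/((-5 - 144 + 48)/(1 - 12 + 32) + 7381) = 1/(-101/21 + 7381) = 1/(154900/21) = 21/154900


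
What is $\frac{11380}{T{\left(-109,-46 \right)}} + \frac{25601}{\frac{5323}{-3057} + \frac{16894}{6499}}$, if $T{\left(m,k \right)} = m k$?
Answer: $\frac{1275223424409091}{42746307967} \approx 29832.0$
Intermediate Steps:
$T{\left(m,k \right)} = k m$
$\frac{11380}{T{\left(-109,-46 \right)}} + \frac{25601}{\frac{5323}{-3057} + \frac{16894}{6499}} = \frac{11380}{\left(-46\right) \left(-109\right)} + \frac{25601}{\frac{5323}{-3057} + \frac{16894}{6499}} = \frac{11380}{5014} + \frac{25601}{5323 \left(- \frac{1}{3057}\right) + 16894 \cdot \frac{1}{6499}} = 11380 \cdot \frac{1}{5014} + \frac{25601}{- \frac{5323}{3057} + \frac{16894}{6499}} = \frac{5690}{2507} + \frac{25601}{\frac{17050781}{19867443}} = \frac{5690}{2507} + 25601 \cdot \frac{19867443}{17050781} = \frac{5690}{2507} + \frac{508626408243}{17050781} = \frac{1275223424409091}{42746307967}$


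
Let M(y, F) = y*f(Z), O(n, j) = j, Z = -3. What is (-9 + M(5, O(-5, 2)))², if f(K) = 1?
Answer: 16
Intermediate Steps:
M(y, F) = y (M(y, F) = y*1 = y)
(-9 + M(5, O(-5, 2)))² = (-9 + 5)² = (-4)² = 16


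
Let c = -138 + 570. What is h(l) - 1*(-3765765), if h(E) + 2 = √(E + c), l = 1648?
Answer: 3765763 + 4*√130 ≈ 3.7658e+6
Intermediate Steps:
c = 432
h(E) = -2 + √(432 + E) (h(E) = -2 + √(E + 432) = -2 + √(432 + E))
h(l) - 1*(-3765765) = (-2 + √(432 + 1648)) - 1*(-3765765) = (-2 + √2080) + 3765765 = (-2 + 4*√130) + 3765765 = 3765763 + 4*√130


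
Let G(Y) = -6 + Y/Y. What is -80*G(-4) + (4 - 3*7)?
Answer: 383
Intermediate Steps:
G(Y) = -5 (G(Y) = -6 + 1 = -5)
-80*G(-4) + (4 - 3*7) = -80*(-5) + (4 - 3*7) = 400 + (4 - 21) = 400 - 17 = 383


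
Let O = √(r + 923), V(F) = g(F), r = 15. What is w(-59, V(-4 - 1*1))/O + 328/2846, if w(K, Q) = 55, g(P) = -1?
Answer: 164/1423 + 55*√938/938 ≈ 1.9111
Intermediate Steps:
V(F) = -1
O = √938 (O = √(15 + 923) = √938 ≈ 30.627)
w(-59, V(-4 - 1*1))/O + 328/2846 = 55/(√938) + 328/2846 = 55*(√938/938) + 328*(1/2846) = 55*√938/938 + 164/1423 = 164/1423 + 55*√938/938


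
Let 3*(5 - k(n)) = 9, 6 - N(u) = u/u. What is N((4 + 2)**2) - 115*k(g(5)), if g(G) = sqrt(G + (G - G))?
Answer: -225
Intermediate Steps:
N(u) = 5 (N(u) = 6 - u/u = 6 - 1*1 = 6 - 1 = 5)
g(G) = sqrt(G) (g(G) = sqrt(G + 0) = sqrt(G))
k(n) = 2 (k(n) = 5 - 1/3*9 = 5 - 3 = 2)
N((4 + 2)**2) - 115*k(g(5)) = 5 - 115*2 = 5 - 230 = -225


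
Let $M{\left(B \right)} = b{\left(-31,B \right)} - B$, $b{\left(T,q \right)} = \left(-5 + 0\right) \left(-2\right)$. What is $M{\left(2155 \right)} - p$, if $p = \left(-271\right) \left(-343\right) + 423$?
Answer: $-95521$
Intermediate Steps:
$p = 93376$ ($p = 92953 + 423 = 93376$)
$b{\left(T,q \right)} = 10$ ($b{\left(T,q \right)} = \left(-5\right) \left(-2\right) = 10$)
$M{\left(B \right)} = 10 - B$
$M{\left(2155 \right)} - p = \left(10 - 2155\right) - 93376 = -2145 - 93376 = -95521$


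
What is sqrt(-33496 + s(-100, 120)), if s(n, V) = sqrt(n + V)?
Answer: sqrt(-33496 + 2*sqrt(5)) ≈ 183.01*I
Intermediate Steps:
s(n, V) = sqrt(V + n)
sqrt(-33496 + s(-100, 120)) = sqrt(-33496 + sqrt(120 - 100)) = sqrt(-33496 + sqrt(20)) = sqrt(-33496 + 2*sqrt(5))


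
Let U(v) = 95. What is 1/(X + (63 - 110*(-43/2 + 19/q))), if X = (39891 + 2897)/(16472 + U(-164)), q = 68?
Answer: 563278/1351781261 ≈ 0.00041669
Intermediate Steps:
X = 42788/16567 (X = (39891 + 2897)/(16472 + 95) = 42788/16567 ≈ 2.5827)
1/(X + (63 - 110*(-43/2 + 19/q))) = 1/(42788/16567 + (63 - 110*(-43/2 + 19/68))) = 1/(42788/16567 + (63 - 110*(-1443/68))) = 1/(42788/16567 + (63 + 79365/34)) = 1/(42788/16567 + 81507/34) = 1/(1351781261/563278) = 563278/1351781261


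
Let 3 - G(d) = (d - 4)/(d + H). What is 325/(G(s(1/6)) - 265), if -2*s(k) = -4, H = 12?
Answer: -175/141 ≈ -1.2411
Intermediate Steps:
s(k) = 2 (s(k) = -½*(-4) = 2)
G(d) = 3 - (-4 + d)/(12 + d) (G(d) = 3 - (d - 4)/(d + 12) = 3 - (-4 + d)/(12 + d))
325/(G(s(1/6)) - 265) = 325/(2*(20 + 2)/(12 + 2) - 265) = 325/(2*22/14 - 265) = 325/(2*(1/14)*22 - 265) = 325/(22/7 - 265) = 325/(-1833/7) = 325*(-7/1833) = -175/141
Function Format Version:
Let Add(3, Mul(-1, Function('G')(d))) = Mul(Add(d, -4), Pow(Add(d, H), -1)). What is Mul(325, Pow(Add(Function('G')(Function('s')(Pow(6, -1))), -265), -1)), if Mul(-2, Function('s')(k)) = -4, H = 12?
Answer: Rational(-175, 141) ≈ -1.2411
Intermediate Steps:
Function('s')(k) = 2 (Function('s')(k) = Mul(Rational(-1, 2), -4) = 2)
Function('G')(d) = Add(3, Mul(-1, Pow(Add(12, d), -1), Add(-4, d))) (Function('G')(d) = Add(3, Mul(-1, Mul(Add(d, -4), Pow(Add(d, 12), -1)))) = Add(3, Mul(-1, Mul(Add(-4, d), Pow(Add(12, d), -1)))) = Add(3, Mul(-1, Mul(Pow(Add(12, d), -1), Add(-4, d)))) = Add(3, Mul(-1, Pow(Add(12, d), -1), Add(-4, d))))
Mul(325, Pow(Add(Function('G')(Function('s')(Pow(6, -1))), -265), -1)) = Mul(325, Pow(Add(Mul(2, Pow(Add(12, 2), -1), Add(20, 2)), -265), -1)) = Mul(325, Pow(Add(Mul(2, Pow(14, -1), 22), -265), -1)) = Mul(325, Pow(Add(Mul(2, Rational(1, 14), 22), -265), -1)) = Mul(325, Pow(Add(Rational(22, 7), -265), -1)) = Mul(325, Pow(Rational(-1833, 7), -1)) = Mul(325, Rational(-7, 1833)) = Rational(-175, 141)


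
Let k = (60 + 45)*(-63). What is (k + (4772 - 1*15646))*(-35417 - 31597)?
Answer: 1172007846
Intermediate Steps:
k = -6615 (k = 105*(-63) = -6615)
(k + (4772 - 1*15646))*(-35417 - 31597) = (-6615 + (4772 - 1*15646))*(-35417 - 31597) = (-6615 + (4772 - 15646))*(-67014) = (-6615 - 10874)*(-67014) = -17489*(-67014) = 1172007846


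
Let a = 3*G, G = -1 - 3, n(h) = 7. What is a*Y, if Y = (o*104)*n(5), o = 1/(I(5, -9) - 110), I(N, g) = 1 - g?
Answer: 2184/25 ≈ 87.360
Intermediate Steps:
o = -1/100 (o = 1/((1 - 1*(-9)) - 110) = 1/((1 + 9) - 110) = 1/(10 - 110) = 1/(-100) = -1/100 ≈ -0.010000)
G = -4
Y = -182/25 (Y = -1/100*104*7 = -26/25*7 = -182/25 ≈ -7.2800)
a = -12 (a = 3*(-4) = -12)
a*Y = -12*(-182/25) = 2184/25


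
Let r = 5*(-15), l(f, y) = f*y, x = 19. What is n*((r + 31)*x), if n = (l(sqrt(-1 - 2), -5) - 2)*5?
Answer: 8360 + 20900*I*sqrt(3) ≈ 8360.0 + 36200.0*I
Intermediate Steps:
r = -75
n = -10 - 25*I*sqrt(3) (n = (sqrt(-1 - 2)*(-5) - 2)*5 = (sqrt(-3)*(-5) - 2)*5 = ((I*sqrt(3))*(-5) - 2)*5 = (-5*I*sqrt(3) - 2)*5 = (-2 - 5*I*sqrt(3))*5 = -10 - 25*I*sqrt(3) ≈ -10.0 - 43.301*I)
n*((r + 31)*x) = (-10 - 25*I*sqrt(3))*((-75 + 31)*19) = (-10 - 25*I*sqrt(3))*(-44*19) = (-10 - 25*I*sqrt(3))*(-836) = 8360 + 20900*I*sqrt(3)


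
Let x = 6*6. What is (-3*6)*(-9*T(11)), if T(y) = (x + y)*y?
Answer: 83754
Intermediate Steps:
x = 36
T(y) = y*(36 + y) (T(y) = (36 + y)*y = y*(36 + y))
(-3*6)*(-9*T(11)) = (-3*6)*(-99*(36 + 11)) = -(-162)*11*47 = -(-162)*517 = -18*(-4653) = 83754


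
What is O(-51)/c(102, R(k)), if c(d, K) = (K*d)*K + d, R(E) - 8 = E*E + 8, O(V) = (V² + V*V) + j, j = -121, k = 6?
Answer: 5081/275910 ≈ 0.018415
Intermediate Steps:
O(V) = -121 + 2*V² (O(V) = (V² + V*V) - 121 = (V² + V²) - 121 = 2*V² - 121 = -121 + 2*V²)
R(E) = 16 + E² (R(E) = 8 + (E*E + 8) = 8 + (E² + 8) = 8 + (8 + E²) = 16 + E²)
c(d, K) = d + d*K² (c(d, K) = d*K² + d = d + d*K²)
O(-51)/c(102, R(k)) = (-121 + 2*(-51)²)/((102*(1 + (16 + 6²)²))) = (-121 + 2*2601)/((102*(1 + (16 + 36)²))) = (-121 + 5202)/((102*(1 + 52²))) = 5081/((102*(1 + 2704))) = 5081/((102*2705)) = 5081/275910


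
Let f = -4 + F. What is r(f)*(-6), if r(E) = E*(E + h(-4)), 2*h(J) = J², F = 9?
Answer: -390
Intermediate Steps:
h(J) = J²/2
f = 5 (f = -4 + 9 = 5)
r(E) = E*(8 + E) (r(E) = E*(E + (½)*(-4)²) = E*(E + (½)*16) = E*(E + 8) = E*(8 + E))
r(f)*(-6) = (5*(8 + 5))*(-6) = (5*13)*(-6) = 65*(-6) = -390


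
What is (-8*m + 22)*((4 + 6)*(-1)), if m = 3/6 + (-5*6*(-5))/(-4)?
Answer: -3180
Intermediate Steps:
m = -37 (m = 3*(1/6) - 30*(-5)*(-1/4) = 1/2 + 150*(-1/4) = 1/2 - 75/2 = -37)
(-8*m + 22)*((4 + 6)*(-1)) = (-8*(-37) + 22)*((4 + 6)*(-1)) = (296 + 22)*(10*(-1)) = 318*(-10) = -3180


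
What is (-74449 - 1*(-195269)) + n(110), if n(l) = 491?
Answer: 121311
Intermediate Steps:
(-74449 - 1*(-195269)) + n(110) = (-74449 - 1*(-195269)) + 491 = (-74449 + 195269) + 491 = 120820 + 491 = 121311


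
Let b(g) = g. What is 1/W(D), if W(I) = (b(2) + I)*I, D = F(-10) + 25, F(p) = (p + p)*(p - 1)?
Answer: 1/60515 ≈ 1.6525e-5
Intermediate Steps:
F(p) = 2*p*(-1 + p) (F(p) = (2*p)*(-1 + p) = 2*p*(-1 + p))
D = 245 (D = 2*(-10)*(-1 - 10) + 25 = 2*(-10)*(-11) + 25 = 220 + 25 = 245)
W(I) = I*(2 + I) (W(I) = (2 + I)*I = I*(2 + I))
1/W(D) = 1/(245*(2 + 245)) = 1/(245*247) = 1/60515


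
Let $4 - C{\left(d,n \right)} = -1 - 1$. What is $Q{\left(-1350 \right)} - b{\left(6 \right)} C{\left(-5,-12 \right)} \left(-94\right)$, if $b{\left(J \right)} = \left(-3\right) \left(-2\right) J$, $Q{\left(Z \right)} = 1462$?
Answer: $21766$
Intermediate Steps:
$b{\left(J \right)} = 6 J$
$C{\left(d,n \right)} = 6$ ($C{\left(d,n \right)} = 4 - \left(-1 - 1\right) = 4 - -2 = 4 + 2 = 6$)
$Q{\left(-1350 \right)} - b{\left(6 \right)} C{\left(-5,-12 \right)} \left(-94\right) = 1462 - 6 \cdot 6 \cdot 6 \left(-94\right) = 1462 - 36 \cdot 6 \left(-94\right) = 1462 - 216 \left(-94\right) = 1462 - -20304 = 1462 + 20304 = 21766$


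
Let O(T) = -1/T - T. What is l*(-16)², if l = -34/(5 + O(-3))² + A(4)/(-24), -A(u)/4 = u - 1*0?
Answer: 84992/1875 ≈ 45.329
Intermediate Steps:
O(T) = -T - 1/T
A(u) = -4*u (A(u) = -4*(u - 1*0) = -4*(u + 0) = -4*u)
l = 332/1875 (l = -34/(5 + (-1*(-3) - 1/(-3)))² - 4*4/(-24) = -34/(5 + (3 - 1*(-⅓)))² - 16*(-1/24) = -34/(5 + (3 + ⅓))² + ⅔ = -34/(5 + 10/3)² + ⅔ = -34/((25/3)²) + ⅔ = -34/625/9 + ⅔ = -34*9/625 + ⅔ = -306/625 + ⅔ = 332/1875 ≈ 0.17707)
l*(-16)² = (332/1875)*(-16)² = (332/1875)*256 = 84992/1875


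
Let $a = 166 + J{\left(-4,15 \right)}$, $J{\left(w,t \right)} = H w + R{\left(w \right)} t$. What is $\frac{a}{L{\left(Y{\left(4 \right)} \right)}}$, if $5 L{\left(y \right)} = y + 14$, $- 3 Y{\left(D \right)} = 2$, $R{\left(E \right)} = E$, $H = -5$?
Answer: $\frac{189}{4} \approx 47.25$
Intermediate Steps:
$J{\left(w,t \right)} = - 5 w + t w$ ($J{\left(w,t \right)} = - 5 w + w t = - 5 w + t w$)
$Y{\left(D \right)} = - \frac{2}{3}$ ($Y{\left(D \right)} = \left(- \frac{1}{3}\right) 2 = - \frac{2}{3}$)
$L{\left(y \right)} = \frac{14}{5} + \frac{y}{5}$ ($L{\left(y \right)} = \frac{y + 14}{5} = \frac{14 + y}{5} = \frac{14}{5} + \frac{y}{5}$)
$a = 126$ ($a = 166 - 4 \left(-5 + 15\right) = 166 - 40 = 126$)
$\frac{a}{L{\left(Y{\left(4 \right)} \right)}} = \frac{126}{\frac{14}{5} + \frac{1}{5} \left(- \frac{2}{3}\right)} = \frac{126}{\frac{14}{5} - \frac{2}{15}} = \frac{126}{\frac{8}{3}} = 126 \cdot \frac{3}{8} = \frac{189}{4}$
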